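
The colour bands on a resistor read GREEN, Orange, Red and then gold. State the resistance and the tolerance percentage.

Green → 5 (first significant figure)
Orange → 3 (second significant figure)
Red → ×10^2 multiplier
Gold → ±5% tolerance
53 × 100 = 5300 Ω

5300 Ω ±5%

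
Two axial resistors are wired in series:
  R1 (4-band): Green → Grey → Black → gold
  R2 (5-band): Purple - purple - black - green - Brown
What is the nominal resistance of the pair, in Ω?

77000058 Ω

R1: green, grey → 58; black ×1 → 58 Ω.
R2: violet, violet, black → 770; green ×10^5 → 77000000 Ω.
Series: 58 + 77000000 = 77000058 Ω.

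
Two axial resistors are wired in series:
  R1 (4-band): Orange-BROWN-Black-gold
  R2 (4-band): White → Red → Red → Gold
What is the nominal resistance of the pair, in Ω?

R1: orange, brown → 31; black ×1 → 31 Ω.
R2: white, red → 92; red ×10^2 → 9200 Ω.
Series: 31 + 9200 = 9231 Ω.

9231 Ω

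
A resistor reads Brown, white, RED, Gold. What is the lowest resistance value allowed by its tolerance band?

1805 Ω

Brown → 1 (first significant figure)
White → 9 (second significant figure)
Red → ×10^2 multiplier
Gold → ±5% tolerance
19 × 100 = 1900 Ω
Lowest = 1900 × (1 − 5/100) = 1805 Ω.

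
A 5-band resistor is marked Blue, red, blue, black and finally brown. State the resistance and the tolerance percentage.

626 Ω ±1%

Blue → 6 (first significant figure)
Red → 2 (second significant figure)
Blue → 6 (third significant figure)
Black → ×1 multiplier
Brown → ±1% tolerance
626 × 1 = 626 Ω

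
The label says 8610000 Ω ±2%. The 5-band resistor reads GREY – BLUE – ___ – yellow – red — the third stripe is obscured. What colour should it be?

8610000 Ω = 861 × 10^4.
The third band gives digit 1 of the significand, and 1 is brown.

brown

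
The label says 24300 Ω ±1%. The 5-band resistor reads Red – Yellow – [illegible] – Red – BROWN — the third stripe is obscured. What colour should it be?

orange

24300 Ω = 243 × 10^2.
The third band gives digit 3 of the significand, and 3 is orange.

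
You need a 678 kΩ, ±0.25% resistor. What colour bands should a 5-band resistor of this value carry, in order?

678000 Ω = 678 × 10^3.
6 → blue
7 → violet
8 → grey
Multiplier 10^3 → orange.
±0.25% tolerance → blue.

blue, violet, grey, orange, blue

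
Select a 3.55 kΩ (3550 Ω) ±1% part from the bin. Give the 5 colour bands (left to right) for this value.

3550 Ω = 355 × 10^1.
3 → orange
5 → green
5 → green
Multiplier 10^1 → brown.
±1% tolerance → brown.

orange, green, green, brown, brown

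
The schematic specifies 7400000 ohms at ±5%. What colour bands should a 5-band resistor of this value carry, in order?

7400000 Ω = 740 × 10^4.
7 → violet
4 → yellow
0 → black
Multiplier 10^4 → yellow.
±5% tolerance → gold.

violet, yellow, black, yellow, gold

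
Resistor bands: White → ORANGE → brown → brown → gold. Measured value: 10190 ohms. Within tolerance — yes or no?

White → 9 (first significant figure)
Orange → 3 (second significant figure)
Brown → 1 (third significant figure)
Brown → ×10 multiplier
Gold → ±5% tolerance
931 × 10 = 9310 Ω
Allowed range: 8844.5 Ω to 9775.5 Ω.
10190 ohms lies outside that range.

no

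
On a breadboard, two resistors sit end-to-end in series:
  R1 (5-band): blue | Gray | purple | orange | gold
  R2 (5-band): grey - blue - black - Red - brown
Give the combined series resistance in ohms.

773000 Ω

R1: blue, grey, violet → 687; orange ×10^3 → 687000 Ω.
R2: grey, blue, black → 860; red ×10^2 → 86000 Ω.
Series: 687000 + 86000 = 773000 Ω.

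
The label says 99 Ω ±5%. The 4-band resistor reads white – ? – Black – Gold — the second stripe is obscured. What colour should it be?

99 Ω = 99 × 10^0.
The second band gives digit 9 of the significand, and 9 is white.

white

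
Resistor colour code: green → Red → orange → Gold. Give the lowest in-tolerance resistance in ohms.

Green → 5 (first significant figure)
Red → 2 (second significant figure)
Orange → ×10^3 multiplier
Gold → ±5% tolerance
52 × 1000 = 52000 Ω
Lowest = 52000 × (1 − 5/100) = 49400 Ω.

49400 Ω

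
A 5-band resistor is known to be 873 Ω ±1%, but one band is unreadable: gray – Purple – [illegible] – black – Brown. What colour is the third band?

orange

873 Ω = 873 × 10^0.
The third band gives digit 3 of the significand, and 3 is orange.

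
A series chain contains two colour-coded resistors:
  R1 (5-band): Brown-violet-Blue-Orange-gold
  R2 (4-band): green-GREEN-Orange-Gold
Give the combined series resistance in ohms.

231000 Ω

R1: brown, violet, blue → 176; orange ×10^3 → 176000 Ω.
R2: green, green → 55; orange ×10^3 → 55000 Ω.
Series: 176000 + 55000 = 231000 Ω.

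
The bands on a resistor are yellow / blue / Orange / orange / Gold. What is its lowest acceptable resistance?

439850 Ω

Yellow → 4 (first significant figure)
Blue → 6 (second significant figure)
Orange → 3 (third significant figure)
Orange → ×10^3 multiplier
Gold → ±5% tolerance
463 × 1000 = 463000 Ω
Lowest = 463000 × (1 − 5/100) = 439850 Ω.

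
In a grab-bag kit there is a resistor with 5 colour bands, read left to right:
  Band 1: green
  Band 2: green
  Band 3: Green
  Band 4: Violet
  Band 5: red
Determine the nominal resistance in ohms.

Green → 5 (first significant figure)
Green → 5 (second significant figure)
Green → 5 (third significant figure)
Violet → ×10^7 multiplier
555 × 10000000 = 5550000000 Ω

5550000000 Ω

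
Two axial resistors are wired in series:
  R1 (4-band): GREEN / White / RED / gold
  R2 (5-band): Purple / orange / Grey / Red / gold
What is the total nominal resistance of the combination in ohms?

R1: green, white → 59; red ×10^2 → 5900 Ω.
R2: violet, orange, grey → 738; red ×10^2 → 73800 Ω.
Series: 5900 + 73800 = 79700 Ω.

79700 Ω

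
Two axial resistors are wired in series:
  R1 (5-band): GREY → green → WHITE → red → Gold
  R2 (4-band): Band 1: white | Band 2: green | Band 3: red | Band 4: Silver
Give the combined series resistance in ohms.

R1: grey, green, white → 859; red ×10^2 → 85900 Ω.
R2: white, green → 95; red ×10^2 → 9500 Ω.
Series: 85900 + 9500 = 95400 Ω.

95400 Ω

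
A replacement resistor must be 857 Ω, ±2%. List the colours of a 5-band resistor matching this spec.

grey, green, violet, black, red

857 Ω = 857 × 10^0.
8 → grey
5 → green
7 → violet
Multiplier 10^0 → black.
±2% tolerance → red.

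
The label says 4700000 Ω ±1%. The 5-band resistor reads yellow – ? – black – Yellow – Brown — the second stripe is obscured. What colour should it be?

violet

4700000 Ω = 470 × 10^4.
The second band gives digit 7 of the significand, and 7 is violet.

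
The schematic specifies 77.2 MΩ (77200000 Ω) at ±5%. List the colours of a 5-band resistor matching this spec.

77200000 Ω = 772 × 10^5.
7 → violet
7 → violet
2 → red
Multiplier 10^5 → green.
±5% tolerance → gold.

violet, violet, red, green, gold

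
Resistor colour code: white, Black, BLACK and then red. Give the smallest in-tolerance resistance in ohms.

White → 9 (first significant figure)
Black → 0 (second significant figure)
Black → ×1 multiplier
Red → ±2% tolerance
90 × 1 = 90 Ω
Smallest = 90 × (1 − 2/100) = 88.2 Ω.

88.2 Ω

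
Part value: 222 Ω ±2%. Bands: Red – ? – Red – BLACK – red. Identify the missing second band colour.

red

222 Ω = 222 × 10^0.
The second band gives digit 2 of the significand, and 2 is red.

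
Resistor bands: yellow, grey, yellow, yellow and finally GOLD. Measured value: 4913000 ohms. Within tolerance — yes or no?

yes

Yellow → 4 (first significant figure)
Grey → 8 (second significant figure)
Yellow → 4 (third significant figure)
Yellow → ×10^4 multiplier
Gold → ±5% tolerance
484 × 10000 = 4840000 Ω
Allowed range: 4598000 Ω to 5082000 Ω.
4913000 ohms lies inside that range.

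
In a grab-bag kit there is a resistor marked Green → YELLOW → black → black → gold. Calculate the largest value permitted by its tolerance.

Green → 5 (first significant figure)
Yellow → 4 (second significant figure)
Black → 0 (third significant figure)
Black → ×1 multiplier
Gold → ±5% tolerance
540 × 1 = 540 Ω
Largest = 540 × (1 + 5/100) = 567 Ω.

567 Ω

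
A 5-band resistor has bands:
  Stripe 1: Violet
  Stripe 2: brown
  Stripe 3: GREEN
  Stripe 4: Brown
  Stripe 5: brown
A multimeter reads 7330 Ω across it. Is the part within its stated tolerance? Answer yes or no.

no

Violet → 7 (first significant figure)
Brown → 1 (second significant figure)
Green → 5 (third significant figure)
Brown → ×10 multiplier
Brown → ±1% tolerance
715 × 10 = 7150 Ω
Allowed range: 7078.5 Ω to 7221.5 Ω.
7330 Ω lies outside that range.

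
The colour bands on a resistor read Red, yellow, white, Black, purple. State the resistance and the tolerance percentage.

249 Ω ±0.1%

Red → 2 (first significant figure)
Yellow → 4 (second significant figure)
White → 9 (third significant figure)
Black → ×1 multiplier
Violet → ±0.1% tolerance
249 × 1 = 249 Ω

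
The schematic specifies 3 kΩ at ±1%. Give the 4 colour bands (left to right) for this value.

3000 Ω = 30 × 10^2.
3 → orange
0 → black
Multiplier 10^2 → red.
±1% tolerance → brown.

orange, black, red, brown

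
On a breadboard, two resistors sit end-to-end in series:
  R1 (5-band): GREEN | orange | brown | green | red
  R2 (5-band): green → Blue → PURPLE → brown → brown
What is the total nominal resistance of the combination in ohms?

53105670 Ω

R1: green, orange, brown → 531; green ×10^5 → 53100000 Ω.
R2: green, blue, violet → 567; brown ×10 → 5670 Ω.
Series: 53100000 + 5670 = 53105670 Ω.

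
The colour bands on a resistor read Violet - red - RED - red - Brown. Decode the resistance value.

Violet → 7 (first significant figure)
Red → 2 (second significant figure)
Red → 2 (third significant figure)
Red → ×10^2 multiplier
722 × 100 = 72200 Ω

72200 Ω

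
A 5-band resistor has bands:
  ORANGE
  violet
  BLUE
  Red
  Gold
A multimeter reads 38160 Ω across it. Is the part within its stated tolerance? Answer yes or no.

yes

Orange → 3 (first significant figure)
Violet → 7 (second significant figure)
Blue → 6 (third significant figure)
Red → ×10^2 multiplier
Gold → ±5% tolerance
376 × 100 = 37600 Ω
Allowed range: 35720 Ω to 39480 Ω.
38160 Ω lies inside that range.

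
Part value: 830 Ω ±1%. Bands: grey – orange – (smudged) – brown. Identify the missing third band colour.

brown

830 Ω = 83 × 10^1.
The third band is the multiplier, 10^1, which is brown.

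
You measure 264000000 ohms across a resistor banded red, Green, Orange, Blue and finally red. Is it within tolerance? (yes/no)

Red → 2 (first significant figure)
Green → 5 (second significant figure)
Orange → 3 (third significant figure)
Blue → ×10^6 multiplier
Red → ±2% tolerance
253 × 1000000 = 253000000 Ω
Allowed range: 247940000 Ω to 258060000 Ω.
264000000 ohms lies outside that range.

no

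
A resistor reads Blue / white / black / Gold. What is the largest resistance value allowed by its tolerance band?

Blue → 6 (first significant figure)
White → 9 (second significant figure)
Black → ×1 multiplier
Gold → ±5% tolerance
69 × 1 = 69 Ω
Largest = 69 × (1 + 5/100) = 72.45 Ω.

72.45 Ω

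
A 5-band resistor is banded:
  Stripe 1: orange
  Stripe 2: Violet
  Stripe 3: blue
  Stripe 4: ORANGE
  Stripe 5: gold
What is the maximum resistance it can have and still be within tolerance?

394800 Ω

Orange → 3 (first significant figure)
Violet → 7 (second significant figure)
Blue → 6 (third significant figure)
Orange → ×10^3 multiplier
Gold → ±5% tolerance
376 × 1000 = 376000 Ω
Maximum = 376000 × (1 + 5/100) = 394800 Ω.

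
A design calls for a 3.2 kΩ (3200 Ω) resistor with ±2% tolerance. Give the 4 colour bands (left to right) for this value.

orange, red, red, red

3200 Ω = 32 × 10^2.
3 → orange
2 → red
Multiplier 10^2 → red.
±2% tolerance → red.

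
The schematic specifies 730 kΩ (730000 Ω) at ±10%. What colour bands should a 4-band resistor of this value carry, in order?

730000 Ω = 73 × 10^4.
7 → violet
3 → orange
Multiplier 10^4 → yellow.
±10% tolerance → silver.

violet, orange, yellow, silver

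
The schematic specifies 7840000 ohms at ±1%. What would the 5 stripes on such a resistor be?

7840000 Ω = 784 × 10^4.
7 → violet
8 → grey
4 → yellow
Multiplier 10^4 → yellow.
±1% tolerance → brown.

violet, grey, yellow, yellow, brown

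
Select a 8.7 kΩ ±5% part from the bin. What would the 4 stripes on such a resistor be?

grey, violet, red, gold

8700 Ω = 87 × 10^2.
8 → grey
7 → violet
Multiplier 10^2 → red.
±5% tolerance → gold.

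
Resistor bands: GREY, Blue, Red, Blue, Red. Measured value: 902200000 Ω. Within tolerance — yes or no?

Grey → 8 (first significant figure)
Blue → 6 (second significant figure)
Red → 2 (third significant figure)
Blue → ×10^6 multiplier
Red → ±2% tolerance
862 × 1000000 = 862000000 Ω
Allowed range: 844760000 Ω to 879240000 Ω.
902200000 Ω lies outside that range.

no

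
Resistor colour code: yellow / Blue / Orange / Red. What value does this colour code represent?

46000 Ω

Yellow → 4 (first significant figure)
Blue → 6 (second significant figure)
Orange → ×10^3 multiplier
46 × 1000 = 46000 Ω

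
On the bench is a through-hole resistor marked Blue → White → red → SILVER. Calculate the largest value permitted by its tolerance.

7590 Ω

Blue → 6 (first significant figure)
White → 9 (second significant figure)
Red → ×10^2 multiplier
Silver → ±10% tolerance
69 × 100 = 6900 Ω
Largest = 6900 × (1 + 10/100) = 7590 Ω.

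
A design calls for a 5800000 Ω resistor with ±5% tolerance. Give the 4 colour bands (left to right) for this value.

5800000 Ω = 58 × 10^5.
5 → green
8 → grey
Multiplier 10^5 → green.
±5% tolerance → gold.

green, grey, green, gold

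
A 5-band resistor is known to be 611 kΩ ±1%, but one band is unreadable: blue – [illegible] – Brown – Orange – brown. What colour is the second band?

611000 Ω = 611 × 10^3.
The second band gives digit 1 of the significand, and 1 is brown.

brown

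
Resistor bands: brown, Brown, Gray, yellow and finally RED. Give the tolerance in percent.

The last band, red, is the tolerance band.
Red corresponds to ±2%.

±2%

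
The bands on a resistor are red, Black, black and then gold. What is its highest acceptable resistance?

21 Ω

Red → 2 (first significant figure)
Black → 0 (second significant figure)
Black → ×1 multiplier
Gold → ±5% tolerance
20 × 1 = 20 Ω
Highest = 20 × (1 + 5/100) = 21 Ω.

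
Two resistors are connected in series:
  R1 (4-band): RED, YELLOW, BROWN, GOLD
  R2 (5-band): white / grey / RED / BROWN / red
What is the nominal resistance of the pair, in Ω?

10060 Ω

R1: red, yellow → 24; brown ×10 → 240 Ω.
R2: white, grey, red → 982; brown ×10 → 9820 Ω.
Series: 240 + 9820 = 10060 Ω.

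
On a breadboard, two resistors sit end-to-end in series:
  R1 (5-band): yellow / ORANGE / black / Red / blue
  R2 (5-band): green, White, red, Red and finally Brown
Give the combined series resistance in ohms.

102200 Ω

R1: yellow, orange, black → 430; red ×10^2 → 43000 Ω.
R2: green, white, red → 592; red ×10^2 → 59200 Ω.
Series: 43000 + 59200 = 102200 Ω.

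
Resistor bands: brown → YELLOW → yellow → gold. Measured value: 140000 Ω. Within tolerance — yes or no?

Brown → 1 (first significant figure)
Yellow → 4 (second significant figure)
Yellow → ×10^4 multiplier
Gold → ±5% tolerance
14 × 10000 = 140000 Ω
Allowed range: 133000 Ω to 147000 Ω.
140000 Ω lies inside that range.

yes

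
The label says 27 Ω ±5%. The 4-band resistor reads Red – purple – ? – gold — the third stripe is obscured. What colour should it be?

black

27 Ω = 27 × 10^0.
The third band is the multiplier, 10^0, which is black.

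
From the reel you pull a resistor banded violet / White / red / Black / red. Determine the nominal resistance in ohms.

Violet → 7 (first significant figure)
White → 9 (second significant figure)
Red → 2 (third significant figure)
Black → ×1 multiplier
792 × 1 = 792 Ω

792 Ω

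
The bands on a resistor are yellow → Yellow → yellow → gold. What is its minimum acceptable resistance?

Yellow → 4 (first significant figure)
Yellow → 4 (second significant figure)
Yellow → ×10^4 multiplier
Gold → ±5% tolerance
44 × 10000 = 440000 Ω
Minimum = 440000 × (1 − 5/100) = 418000 Ω.

418000 Ω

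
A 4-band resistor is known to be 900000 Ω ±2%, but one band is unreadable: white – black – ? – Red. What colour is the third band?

yellow

900000 Ω = 90 × 10^4.
The third band is the multiplier, 10^4, which is yellow.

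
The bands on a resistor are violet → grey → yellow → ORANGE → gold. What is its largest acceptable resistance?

Violet → 7 (first significant figure)
Grey → 8 (second significant figure)
Yellow → 4 (third significant figure)
Orange → ×10^3 multiplier
Gold → ±5% tolerance
784 × 1000 = 784000 Ω
Largest = 784000 × (1 + 5/100) = 823200 Ω.

823200 Ω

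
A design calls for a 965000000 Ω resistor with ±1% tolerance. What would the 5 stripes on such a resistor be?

965000000 Ω = 965 × 10^6.
9 → white
6 → blue
5 → green
Multiplier 10^6 → blue.
±1% tolerance → brown.

white, blue, green, blue, brown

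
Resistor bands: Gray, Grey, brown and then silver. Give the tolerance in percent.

The last band, silver, is the tolerance band.
Silver corresponds to ±10%.

±10%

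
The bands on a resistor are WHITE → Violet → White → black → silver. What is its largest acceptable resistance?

1076.9 Ω

White → 9 (first significant figure)
Violet → 7 (second significant figure)
White → 9 (third significant figure)
Black → ×1 multiplier
Silver → ±10% tolerance
979 × 1 = 979 Ω
Largest = 979 × (1 + 10/100) = 1076.9 Ω.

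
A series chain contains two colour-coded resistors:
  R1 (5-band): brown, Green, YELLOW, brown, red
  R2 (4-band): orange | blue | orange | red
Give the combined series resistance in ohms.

37540 Ω

R1: brown, green, yellow → 154; brown ×10 → 1540 Ω.
R2: orange, blue → 36; orange ×10^3 → 36000 Ω.
Series: 1540 + 36000 = 37540 Ω.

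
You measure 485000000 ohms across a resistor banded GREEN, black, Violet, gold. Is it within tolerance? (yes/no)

Green → 5 (first significant figure)
Black → 0 (second significant figure)
Violet → ×10^7 multiplier
Gold → ±5% tolerance
50 × 10000000 = 500000000 Ω
Allowed range: 475000000 Ω to 525000000 Ω.
485000000 ohms lies inside that range.

yes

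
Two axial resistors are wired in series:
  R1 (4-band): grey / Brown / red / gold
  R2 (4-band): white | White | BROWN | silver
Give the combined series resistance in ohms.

9090 Ω

R1: grey, brown → 81; red ×10^2 → 8100 Ω.
R2: white, white → 99; brown ×10 → 990 Ω.
Series: 8100 + 990 = 9090 Ω.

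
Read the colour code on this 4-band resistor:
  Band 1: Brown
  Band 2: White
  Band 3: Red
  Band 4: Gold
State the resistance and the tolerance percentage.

Brown → 1 (first significant figure)
White → 9 (second significant figure)
Red → ×10^2 multiplier
Gold → ±5% tolerance
19 × 100 = 1900 Ω

1900 Ω ±5%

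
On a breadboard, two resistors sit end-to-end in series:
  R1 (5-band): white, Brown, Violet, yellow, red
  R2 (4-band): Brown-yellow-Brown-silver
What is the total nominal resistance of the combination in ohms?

R1: white, brown, violet → 917; yellow ×10^4 → 9170000 Ω.
R2: brown, yellow → 14; brown ×10 → 140 Ω.
Series: 9170000 + 140 = 9170140 Ω.

9170140 Ω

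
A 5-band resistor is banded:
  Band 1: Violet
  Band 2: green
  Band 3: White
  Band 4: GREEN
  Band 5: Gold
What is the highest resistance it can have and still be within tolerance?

79695000 Ω

Violet → 7 (first significant figure)
Green → 5 (second significant figure)
White → 9 (third significant figure)
Green → ×10^5 multiplier
Gold → ±5% tolerance
759 × 100000 = 75900000 Ω
Highest = 75900000 × (1 + 5/100) = 79695000 Ω.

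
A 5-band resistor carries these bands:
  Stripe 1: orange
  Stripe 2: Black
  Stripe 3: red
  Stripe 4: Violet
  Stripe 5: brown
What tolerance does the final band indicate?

±1%

The last band, brown, is the tolerance band.
Brown corresponds to ±1%.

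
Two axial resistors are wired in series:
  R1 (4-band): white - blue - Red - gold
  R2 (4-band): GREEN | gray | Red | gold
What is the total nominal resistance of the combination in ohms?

R1: white, blue → 96; red ×10^2 → 9600 Ω.
R2: green, grey → 58; red ×10^2 → 5800 Ω.
Series: 9600 + 5800 = 15400 Ω.

15400 Ω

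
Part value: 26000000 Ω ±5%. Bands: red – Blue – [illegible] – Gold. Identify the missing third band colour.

26000000 Ω = 26 × 10^6.
The third band is the multiplier, 10^6, which is blue.

blue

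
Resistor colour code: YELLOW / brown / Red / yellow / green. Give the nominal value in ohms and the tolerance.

4120000 Ω ±0.5%

Yellow → 4 (first significant figure)
Brown → 1 (second significant figure)
Red → 2 (third significant figure)
Yellow → ×10^4 multiplier
Green → ±0.5% tolerance
412 × 10000 = 4120000 Ω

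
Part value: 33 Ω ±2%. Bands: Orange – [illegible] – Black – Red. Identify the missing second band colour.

orange

33 Ω = 33 × 10^0.
The second band gives digit 3 of the significand, and 3 is orange.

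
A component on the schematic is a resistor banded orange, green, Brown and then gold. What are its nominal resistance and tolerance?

350 Ω ±5%

Orange → 3 (first significant figure)
Green → 5 (second significant figure)
Brown → ×10 multiplier
Gold → ±5% tolerance
35 × 10 = 350 Ω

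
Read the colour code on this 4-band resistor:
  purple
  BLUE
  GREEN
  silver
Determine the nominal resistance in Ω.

Violet → 7 (first significant figure)
Blue → 6 (second significant figure)
Green → ×10^5 multiplier
76 × 100000 = 7600000 Ω

7600000 Ω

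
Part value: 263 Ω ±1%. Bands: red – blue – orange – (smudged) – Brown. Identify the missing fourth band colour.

263 Ω = 263 × 10^0.
The fourth band is the multiplier, 10^0, which is black.

black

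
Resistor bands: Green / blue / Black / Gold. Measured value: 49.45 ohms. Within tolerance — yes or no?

no

Green → 5 (first significant figure)
Blue → 6 (second significant figure)
Black → ×1 multiplier
Gold → ±5% tolerance
56 × 1 = 56 Ω
Allowed range: 53.2 Ω to 58.8 Ω.
49.45 ohms lies outside that range.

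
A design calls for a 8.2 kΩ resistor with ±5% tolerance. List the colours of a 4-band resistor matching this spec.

8200 Ω = 82 × 10^2.
8 → grey
2 → red
Multiplier 10^2 → red.
±5% tolerance → gold.

grey, red, red, gold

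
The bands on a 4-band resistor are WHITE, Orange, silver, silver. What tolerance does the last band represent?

The last band, silver, is the tolerance band.
Silver corresponds to ±10%.

±10%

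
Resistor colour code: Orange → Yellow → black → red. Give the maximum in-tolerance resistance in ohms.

34.68 Ω

Orange → 3 (first significant figure)
Yellow → 4 (second significant figure)
Black → ×1 multiplier
Red → ±2% tolerance
34 × 1 = 34 Ω
Maximum = 34 × (1 + 2/100) = 34.68 Ω.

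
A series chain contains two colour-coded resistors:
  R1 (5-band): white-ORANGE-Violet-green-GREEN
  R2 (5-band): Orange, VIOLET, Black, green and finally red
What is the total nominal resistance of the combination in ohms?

R1: white, orange, violet → 937; green ×10^5 → 93700000 Ω.
R2: orange, violet, black → 370; green ×10^5 → 37000000 Ω.
Series: 93700000 + 37000000 = 130700000 Ω.

130700000 Ω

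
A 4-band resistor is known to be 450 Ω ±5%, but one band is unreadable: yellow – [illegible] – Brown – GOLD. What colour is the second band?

450 Ω = 45 × 10^1.
The second band gives digit 5 of the significand, and 5 is green.

green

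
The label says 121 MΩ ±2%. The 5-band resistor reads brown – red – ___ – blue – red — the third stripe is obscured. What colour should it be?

121000000 Ω = 121 × 10^6.
The third band gives digit 1 of the significand, and 1 is brown.

brown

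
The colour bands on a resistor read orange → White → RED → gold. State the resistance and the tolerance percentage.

Orange → 3 (first significant figure)
White → 9 (second significant figure)
Red → ×10^2 multiplier
Gold → ±5% tolerance
39 × 100 = 3900 Ω

3900 Ω ±5%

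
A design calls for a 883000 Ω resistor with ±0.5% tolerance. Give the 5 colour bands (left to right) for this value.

grey, grey, orange, orange, green

883000 Ω = 883 × 10^3.
8 → grey
8 → grey
3 → orange
Multiplier 10^3 → orange.
±0.5% tolerance → green.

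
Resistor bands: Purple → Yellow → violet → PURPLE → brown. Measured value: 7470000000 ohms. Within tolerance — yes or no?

yes

Violet → 7 (first significant figure)
Yellow → 4 (second significant figure)
Violet → 7 (third significant figure)
Violet → ×10^7 multiplier
Brown → ±1% tolerance
747 × 10000000 = 7470000000 Ω
Allowed range: 7395300000 Ω to 7544700000 Ω.
7470000000 ohms lies inside that range.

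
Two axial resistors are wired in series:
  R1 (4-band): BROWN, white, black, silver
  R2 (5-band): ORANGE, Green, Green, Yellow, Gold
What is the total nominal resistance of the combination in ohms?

3550019 Ω

R1: brown, white → 19; black ×1 → 19 Ω.
R2: orange, green, green → 355; yellow ×10^4 → 3550000 Ω.
Series: 19 + 3550000 = 3550019 Ω.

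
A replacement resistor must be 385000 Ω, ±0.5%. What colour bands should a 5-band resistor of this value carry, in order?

385000 Ω = 385 × 10^3.
3 → orange
8 → grey
5 → green
Multiplier 10^3 → orange.
±0.5% tolerance → green.

orange, grey, green, orange, green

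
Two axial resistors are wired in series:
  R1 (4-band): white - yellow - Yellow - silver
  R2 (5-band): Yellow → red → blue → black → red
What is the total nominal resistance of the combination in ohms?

940426 Ω

R1: white, yellow → 94; yellow ×10^4 → 940000 Ω.
R2: yellow, red, blue → 426; black ×1 → 426 Ω.
Series: 940000 + 426 = 940426 Ω.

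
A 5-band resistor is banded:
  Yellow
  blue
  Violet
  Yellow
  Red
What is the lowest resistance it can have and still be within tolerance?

Yellow → 4 (first significant figure)
Blue → 6 (second significant figure)
Violet → 7 (third significant figure)
Yellow → ×10^4 multiplier
Red → ±2% tolerance
467 × 10000 = 4670000 Ω
Lowest = 4670000 × (1 − 2/100) = 4576600 Ω.

4576600 Ω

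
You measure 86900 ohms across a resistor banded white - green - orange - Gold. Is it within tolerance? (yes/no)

no

White → 9 (first significant figure)
Green → 5 (second significant figure)
Orange → ×10^3 multiplier
Gold → ±5% tolerance
95 × 1000 = 95000 Ω
Allowed range: 90250 Ω to 99750 Ω.
86900 ohms lies outside that range.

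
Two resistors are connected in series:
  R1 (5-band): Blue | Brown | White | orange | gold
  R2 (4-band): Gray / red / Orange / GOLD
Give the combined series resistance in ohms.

R1: blue, brown, white → 619; orange ×10^3 → 619000 Ω.
R2: grey, red → 82; orange ×10^3 → 82000 Ω.
Series: 619000 + 82000 = 701000 Ω.

701000 Ω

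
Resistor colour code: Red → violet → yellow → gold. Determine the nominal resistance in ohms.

270000 Ω

Red → 2 (first significant figure)
Violet → 7 (second significant figure)
Yellow → ×10^4 multiplier
27 × 10000 = 270000 Ω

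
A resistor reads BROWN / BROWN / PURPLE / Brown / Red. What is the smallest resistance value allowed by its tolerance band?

1146.6 Ω

Brown → 1 (first significant figure)
Brown → 1 (second significant figure)
Violet → 7 (third significant figure)
Brown → ×10 multiplier
Red → ±2% tolerance
117 × 10 = 1170 Ω
Smallest = 1170 × (1 − 2/100) = 1146.6 Ω.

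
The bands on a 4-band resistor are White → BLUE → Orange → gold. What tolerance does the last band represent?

The last band, gold, is the tolerance band.
Gold corresponds to ±5%.

±5%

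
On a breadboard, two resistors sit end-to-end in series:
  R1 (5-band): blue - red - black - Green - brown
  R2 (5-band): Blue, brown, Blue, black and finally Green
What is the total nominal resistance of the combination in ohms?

62000616 Ω

R1: blue, red, black → 620; green ×10^5 → 62000000 Ω.
R2: blue, brown, blue → 616; black ×1 → 616 Ω.
Series: 62000000 + 616 = 62000616 Ω.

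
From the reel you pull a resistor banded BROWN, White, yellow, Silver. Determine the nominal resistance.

Brown → 1 (first significant figure)
White → 9 (second significant figure)
Yellow → ×10^4 multiplier
19 × 10000 = 190000 Ω

190000 Ω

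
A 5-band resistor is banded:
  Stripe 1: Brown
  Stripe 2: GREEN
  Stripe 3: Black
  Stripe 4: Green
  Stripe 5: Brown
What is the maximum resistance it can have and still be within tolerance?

Brown → 1 (first significant figure)
Green → 5 (second significant figure)
Black → 0 (third significant figure)
Green → ×10^5 multiplier
Brown → ±1% tolerance
150 × 100000 = 15000000 Ω
Maximum = 15000000 × (1 + 1/100) = 15150000 Ω.

15150000 Ω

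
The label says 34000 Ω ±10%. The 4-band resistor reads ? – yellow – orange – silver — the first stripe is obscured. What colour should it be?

34000 Ω = 34 × 10^3.
The first band gives digit 3 of the significand, and 3 is orange.

orange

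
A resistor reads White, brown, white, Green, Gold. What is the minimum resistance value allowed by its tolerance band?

87305000 Ω

White → 9 (first significant figure)
Brown → 1 (second significant figure)
White → 9 (third significant figure)
Green → ×10^5 multiplier
Gold → ±5% tolerance
919 × 100000 = 91900000 Ω
Minimum = 91900000 × (1 − 5/100) = 87305000 Ω.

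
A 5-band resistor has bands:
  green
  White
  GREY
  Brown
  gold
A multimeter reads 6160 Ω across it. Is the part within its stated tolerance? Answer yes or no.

yes

Green → 5 (first significant figure)
White → 9 (second significant figure)
Grey → 8 (third significant figure)
Brown → ×10 multiplier
Gold → ±5% tolerance
598 × 10 = 5980 Ω
Allowed range: 5681 Ω to 6279 Ω.
6160 Ω lies inside that range.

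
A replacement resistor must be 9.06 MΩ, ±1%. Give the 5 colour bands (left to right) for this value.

white, black, blue, yellow, brown

9060000 Ω = 906 × 10^4.
9 → white
0 → black
6 → blue
Multiplier 10^4 → yellow.
±1% tolerance → brown.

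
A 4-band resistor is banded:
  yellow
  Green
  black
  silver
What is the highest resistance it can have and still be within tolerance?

49.5 Ω

Yellow → 4 (first significant figure)
Green → 5 (second significant figure)
Black → ×1 multiplier
Silver → ±10% tolerance
45 × 1 = 45 Ω
Highest = 45 × (1 + 10/100) = 49.5 Ω.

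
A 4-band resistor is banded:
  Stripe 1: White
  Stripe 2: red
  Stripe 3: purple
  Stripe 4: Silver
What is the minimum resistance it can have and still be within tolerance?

828000000 Ω

White → 9 (first significant figure)
Red → 2 (second significant figure)
Violet → ×10^7 multiplier
Silver → ±10% tolerance
92 × 10000000 = 920000000 Ω
Minimum = 920000000 × (1 − 10/100) = 828000000 Ω.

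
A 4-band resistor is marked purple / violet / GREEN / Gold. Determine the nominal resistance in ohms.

Violet → 7 (first significant figure)
Violet → 7 (second significant figure)
Green → ×10^5 multiplier
77 × 100000 = 7700000 Ω

7700000 Ω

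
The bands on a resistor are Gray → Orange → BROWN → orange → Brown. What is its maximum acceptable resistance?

839310 Ω

Grey → 8 (first significant figure)
Orange → 3 (second significant figure)
Brown → 1 (third significant figure)
Orange → ×10^3 multiplier
Brown → ±1% tolerance
831 × 1000 = 831000 Ω
Maximum = 831000 × (1 + 1/100) = 839310 Ω.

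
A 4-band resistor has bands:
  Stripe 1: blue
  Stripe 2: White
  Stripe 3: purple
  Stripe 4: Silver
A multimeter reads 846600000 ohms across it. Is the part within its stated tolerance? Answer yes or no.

Blue → 6 (first significant figure)
White → 9 (second significant figure)
Violet → ×10^7 multiplier
Silver → ±10% tolerance
69 × 10000000 = 690000000 Ω
Allowed range: 621000000 Ω to 759000000 Ω.
846600000 ohms lies outside that range.

no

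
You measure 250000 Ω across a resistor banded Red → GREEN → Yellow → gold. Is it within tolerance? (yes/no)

Red → 2 (first significant figure)
Green → 5 (second significant figure)
Yellow → ×10^4 multiplier
Gold → ±5% tolerance
25 × 10000 = 250000 Ω
Allowed range: 237500 Ω to 262500 Ω.
250000 Ω lies inside that range.

yes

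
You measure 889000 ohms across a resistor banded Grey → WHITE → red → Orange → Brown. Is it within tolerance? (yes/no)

Grey → 8 (first significant figure)
White → 9 (second significant figure)
Red → 2 (third significant figure)
Orange → ×10^3 multiplier
Brown → ±1% tolerance
892 × 1000 = 892000 Ω
Allowed range: 883080 Ω to 900920 Ω.
889000 ohms lies inside that range.

yes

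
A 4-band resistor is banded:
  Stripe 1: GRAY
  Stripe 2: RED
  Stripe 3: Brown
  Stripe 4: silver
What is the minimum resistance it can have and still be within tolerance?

738 Ω

Grey → 8 (first significant figure)
Red → 2 (second significant figure)
Brown → ×10 multiplier
Silver → ±10% tolerance
82 × 10 = 820 Ω
Minimum = 820 × (1 − 10/100) = 738 Ω.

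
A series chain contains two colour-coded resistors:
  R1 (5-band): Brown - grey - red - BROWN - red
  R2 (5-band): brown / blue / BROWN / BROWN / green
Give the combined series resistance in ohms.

R1: brown, grey, red → 182; brown ×10 → 1820 Ω.
R2: brown, blue, brown → 161; brown ×10 → 1610 Ω.
Series: 1820 + 1610 = 3430 Ω.

3430 Ω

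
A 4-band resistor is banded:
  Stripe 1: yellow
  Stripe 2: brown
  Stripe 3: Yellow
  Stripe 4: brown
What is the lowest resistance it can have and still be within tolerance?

405900 Ω

Yellow → 4 (first significant figure)
Brown → 1 (second significant figure)
Yellow → ×10^4 multiplier
Brown → ±1% tolerance
41 × 10000 = 410000 Ω
Lowest = 410000 × (1 − 1/100) = 405900 Ω.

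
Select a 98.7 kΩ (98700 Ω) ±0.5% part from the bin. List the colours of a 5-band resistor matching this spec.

white, grey, violet, red, green

98700 Ω = 987 × 10^2.
9 → white
8 → grey
7 → violet
Multiplier 10^2 → red.
±0.5% tolerance → green.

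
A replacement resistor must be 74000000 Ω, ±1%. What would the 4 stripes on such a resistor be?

74000000 Ω = 74 × 10^6.
7 → violet
4 → yellow
Multiplier 10^6 → blue.
±1% tolerance → brown.

violet, yellow, blue, brown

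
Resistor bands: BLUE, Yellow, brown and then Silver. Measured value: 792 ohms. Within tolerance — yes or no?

no

Blue → 6 (first significant figure)
Yellow → 4 (second significant figure)
Brown → ×10 multiplier
Silver → ±10% tolerance
64 × 10 = 640 Ω
Allowed range: 576 Ω to 704 Ω.
792 ohms lies outside that range.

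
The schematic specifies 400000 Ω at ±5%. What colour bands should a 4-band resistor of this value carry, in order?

400000 Ω = 40 × 10^4.
4 → yellow
0 → black
Multiplier 10^4 → yellow.
±5% tolerance → gold.

yellow, black, yellow, gold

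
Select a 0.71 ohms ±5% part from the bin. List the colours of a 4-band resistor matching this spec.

0.71 Ω = 71 × 10^-2.
7 → violet
1 → brown
Multiplier 10^-2 → silver.
±5% tolerance → gold.

violet, brown, silver, gold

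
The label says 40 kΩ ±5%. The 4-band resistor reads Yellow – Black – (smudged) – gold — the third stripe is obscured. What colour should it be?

40000 Ω = 40 × 10^3.
The third band is the multiplier, 10^3, which is orange.

orange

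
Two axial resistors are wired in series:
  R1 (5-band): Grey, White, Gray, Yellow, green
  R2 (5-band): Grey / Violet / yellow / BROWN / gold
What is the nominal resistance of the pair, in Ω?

R1: grey, white, grey → 898; yellow ×10^4 → 8980000 Ω.
R2: grey, violet, yellow → 874; brown ×10 → 8740 Ω.
Series: 8980000 + 8740 = 8988740 Ω.

8988740 Ω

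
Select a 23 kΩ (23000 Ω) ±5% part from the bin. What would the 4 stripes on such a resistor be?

23000 Ω = 23 × 10^3.
2 → red
3 → orange
Multiplier 10^3 → orange.
±5% tolerance → gold.

red, orange, orange, gold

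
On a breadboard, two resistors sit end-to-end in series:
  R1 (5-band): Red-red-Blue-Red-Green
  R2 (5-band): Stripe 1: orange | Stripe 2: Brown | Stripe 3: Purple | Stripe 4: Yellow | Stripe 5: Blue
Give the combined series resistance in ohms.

3192600 Ω

R1: red, red, blue → 226; red ×10^2 → 22600 Ω.
R2: orange, brown, violet → 317; yellow ×10^4 → 3170000 Ω.
Series: 22600 + 3170000 = 3192600 Ω.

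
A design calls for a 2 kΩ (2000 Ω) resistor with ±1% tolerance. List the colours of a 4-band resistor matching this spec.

red, black, red, brown

2000 Ω = 20 × 10^2.
2 → red
0 → black
Multiplier 10^2 → red.
±1% tolerance → brown.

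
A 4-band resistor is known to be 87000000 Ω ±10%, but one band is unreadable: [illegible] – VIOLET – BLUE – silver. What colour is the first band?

87000000 Ω = 87 × 10^6.
The first band gives digit 8 of the significand, and 8 is grey.

grey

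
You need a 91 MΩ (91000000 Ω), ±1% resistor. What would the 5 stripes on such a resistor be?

91000000 Ω = 910 × 10^5.
9 → white
1 → brown
0 → black
Multiplier 10^5 → green.
±1% tolerance → brown.

white, brown, black, green, brown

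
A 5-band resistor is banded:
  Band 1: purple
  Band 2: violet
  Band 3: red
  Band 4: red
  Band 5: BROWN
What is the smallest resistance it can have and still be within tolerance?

76428 Ω

Violet → 7 (first significant figure)
Violet → 7 (second significant figure)
Red → 2 (third significant figure)
Red → ×10^2 multiplier
Brown → ±1% tolerance
772 × 100 = 77200 Ω
Smallest = 77200 × (1 − 1/100) = 76428 Ω.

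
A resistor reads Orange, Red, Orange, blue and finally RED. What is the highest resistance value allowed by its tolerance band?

329460000 Ω

Orange → 3 (first significant figure)
Red → 2 (second significant figure)
Orange → 3 (third significant figure)
Blue → ×10^6 multiplier
Red → ±2% tolerance
323 × 1000000 = 323000000 Ω
Highest = 323000000 × (1 + 2/100) = 329460000 Ω.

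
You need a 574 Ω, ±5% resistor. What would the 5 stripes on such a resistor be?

green, violet, yellow, black, gold

574 Ω = 574 × 10^0.
5 → green
7 → violet
4 → yellow
Multiplier 10^0 → black.
±5% tolerance → gold.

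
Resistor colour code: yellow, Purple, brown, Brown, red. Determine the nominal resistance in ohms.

4710 Ω

Yellow → 4 (first significant figure)
Violet → 7 (second significant figure)
Brown → 1 (third significant figure)
Brown → ×10 multiplier
471 × 10 = 4710 Ω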